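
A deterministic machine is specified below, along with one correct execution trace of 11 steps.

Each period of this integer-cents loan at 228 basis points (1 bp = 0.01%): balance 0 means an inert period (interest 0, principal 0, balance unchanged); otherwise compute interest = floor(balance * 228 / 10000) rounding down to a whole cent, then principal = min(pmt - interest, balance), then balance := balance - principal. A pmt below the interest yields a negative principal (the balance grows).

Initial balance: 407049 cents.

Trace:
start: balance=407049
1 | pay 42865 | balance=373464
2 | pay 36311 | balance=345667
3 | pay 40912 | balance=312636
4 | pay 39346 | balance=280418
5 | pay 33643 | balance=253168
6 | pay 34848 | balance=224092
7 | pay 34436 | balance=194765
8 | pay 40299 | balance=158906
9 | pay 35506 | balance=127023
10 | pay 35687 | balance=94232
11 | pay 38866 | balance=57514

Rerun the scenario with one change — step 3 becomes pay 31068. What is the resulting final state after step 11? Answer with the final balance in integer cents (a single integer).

(re-executing from step 3 with the substitution; state before step 3: balance=345667)
3 | pay 31068 | balance=322480
4 | pay 39346 | balance=290486
5 | pay 33643 | balance=263466
6 | pay 34848 | balance=234625
7 | pay 34436 | balance=205538
8 | pay 40299 | balance=169925
9 | pay 35506 | balance=138293
10 | pay 35687 | balance=105759
11 | pay 38866 | balance=69304

69304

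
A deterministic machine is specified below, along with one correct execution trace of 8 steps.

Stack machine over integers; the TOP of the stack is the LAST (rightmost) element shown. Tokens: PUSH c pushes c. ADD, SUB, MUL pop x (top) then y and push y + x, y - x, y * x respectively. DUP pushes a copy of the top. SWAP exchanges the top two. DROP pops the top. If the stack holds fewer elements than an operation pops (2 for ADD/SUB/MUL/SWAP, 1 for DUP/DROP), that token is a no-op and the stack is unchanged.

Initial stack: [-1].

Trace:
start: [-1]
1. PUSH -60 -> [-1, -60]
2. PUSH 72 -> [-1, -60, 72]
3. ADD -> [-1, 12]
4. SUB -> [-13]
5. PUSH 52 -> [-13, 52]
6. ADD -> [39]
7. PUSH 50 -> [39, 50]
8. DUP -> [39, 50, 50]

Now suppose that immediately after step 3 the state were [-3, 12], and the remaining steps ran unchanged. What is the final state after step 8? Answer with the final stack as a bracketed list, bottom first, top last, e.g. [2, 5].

state after step 3 := [-3, 12]
4. SUB -> [-15]
5. PUSH 52 -> [-15, 52]
6. ADD -> [37]
7. PUSH 50 -> [37, 50]
8. DUP -> [37, 50, 50]

[37, 50, 50]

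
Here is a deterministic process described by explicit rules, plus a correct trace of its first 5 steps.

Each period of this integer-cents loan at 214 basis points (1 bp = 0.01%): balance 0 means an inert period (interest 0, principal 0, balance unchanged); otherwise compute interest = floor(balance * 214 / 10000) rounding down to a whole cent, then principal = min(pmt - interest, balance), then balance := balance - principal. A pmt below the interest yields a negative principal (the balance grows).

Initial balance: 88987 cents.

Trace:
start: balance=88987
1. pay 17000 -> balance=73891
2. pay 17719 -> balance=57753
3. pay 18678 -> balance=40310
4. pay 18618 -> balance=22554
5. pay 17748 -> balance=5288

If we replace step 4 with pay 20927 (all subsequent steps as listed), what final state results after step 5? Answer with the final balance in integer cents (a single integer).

2930

(re-executing from step 4 with the substitution; state before step 4: balance=40310)
4. pay 20927 -> balance=20245
5. pay 17748 -> balance=2930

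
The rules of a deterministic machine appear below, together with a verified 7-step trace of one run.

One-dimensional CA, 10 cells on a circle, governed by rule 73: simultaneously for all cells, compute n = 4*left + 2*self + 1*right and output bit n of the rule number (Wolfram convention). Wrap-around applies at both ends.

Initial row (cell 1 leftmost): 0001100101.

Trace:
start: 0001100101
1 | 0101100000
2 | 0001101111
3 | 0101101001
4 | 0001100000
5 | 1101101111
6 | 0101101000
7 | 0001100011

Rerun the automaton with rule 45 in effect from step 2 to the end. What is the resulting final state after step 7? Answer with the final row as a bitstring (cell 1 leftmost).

(re-executing steps 2..7 under rule 45; state before step 2: 0101100000)
2 | 0111001111
3 | 1100001000
4 | 1001101010
5 | 1001011111
6 | 0001110000
7 | 1101000111

1101000111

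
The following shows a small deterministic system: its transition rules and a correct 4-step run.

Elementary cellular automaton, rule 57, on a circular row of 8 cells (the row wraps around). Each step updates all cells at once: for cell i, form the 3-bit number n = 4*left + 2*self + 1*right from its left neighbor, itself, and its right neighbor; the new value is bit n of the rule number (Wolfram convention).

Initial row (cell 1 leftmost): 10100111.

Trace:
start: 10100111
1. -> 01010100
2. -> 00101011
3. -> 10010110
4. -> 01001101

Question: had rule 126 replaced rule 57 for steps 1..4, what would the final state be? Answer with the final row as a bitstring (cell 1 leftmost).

(re-executing steps 1..4 under rule 126; state before step 1: 10100111)
1. -> 11111100
2. -> 10000111
3. -> 11001100
4. -> 11111111

11111111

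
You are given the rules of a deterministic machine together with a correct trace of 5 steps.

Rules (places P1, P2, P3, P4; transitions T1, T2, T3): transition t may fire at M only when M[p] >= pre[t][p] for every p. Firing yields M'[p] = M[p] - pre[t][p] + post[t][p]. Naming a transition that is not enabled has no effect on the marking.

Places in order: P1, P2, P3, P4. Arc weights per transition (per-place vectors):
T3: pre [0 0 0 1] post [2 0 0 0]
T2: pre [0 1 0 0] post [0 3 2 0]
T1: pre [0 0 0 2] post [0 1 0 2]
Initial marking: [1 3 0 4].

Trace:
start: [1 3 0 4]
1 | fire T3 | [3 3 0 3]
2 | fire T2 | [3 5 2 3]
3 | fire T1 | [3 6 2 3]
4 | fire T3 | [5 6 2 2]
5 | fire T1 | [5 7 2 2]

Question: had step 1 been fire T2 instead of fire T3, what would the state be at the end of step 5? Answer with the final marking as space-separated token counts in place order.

3 9 4 3

(re-executing from step 1 with the substitution; state before step 1: [1 3 0 4])
1 | fire T2 | [1 5 2 4]
2 | fire T2 | [1 7 4 4]
3 | fire T1 | [1 8 4 4]
4 | fire T3 | [3 8 4 3]
5 | fire T1 | [3 9 4 3]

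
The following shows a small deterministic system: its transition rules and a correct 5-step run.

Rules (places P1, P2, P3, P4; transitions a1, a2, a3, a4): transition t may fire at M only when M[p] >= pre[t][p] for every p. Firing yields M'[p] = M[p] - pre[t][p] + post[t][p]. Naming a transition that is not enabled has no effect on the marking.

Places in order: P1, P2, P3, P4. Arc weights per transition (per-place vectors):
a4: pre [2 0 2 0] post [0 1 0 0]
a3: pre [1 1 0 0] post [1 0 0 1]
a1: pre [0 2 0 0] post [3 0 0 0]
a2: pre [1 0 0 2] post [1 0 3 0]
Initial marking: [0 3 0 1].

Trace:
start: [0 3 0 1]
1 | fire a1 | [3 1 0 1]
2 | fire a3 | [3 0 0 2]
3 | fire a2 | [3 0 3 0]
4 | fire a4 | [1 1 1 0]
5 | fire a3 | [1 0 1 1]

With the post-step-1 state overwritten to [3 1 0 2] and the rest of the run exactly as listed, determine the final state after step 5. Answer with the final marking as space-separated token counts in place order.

1 0 1 2

state after step 1 := [3 1 0 2]
2 | fire a3 | [3 0 0 3]
3 | fire a2 | [3 0 3 1]
4 | fire a4 | [1 1 1 1]
5 | fire a3 | [1 0 1 2]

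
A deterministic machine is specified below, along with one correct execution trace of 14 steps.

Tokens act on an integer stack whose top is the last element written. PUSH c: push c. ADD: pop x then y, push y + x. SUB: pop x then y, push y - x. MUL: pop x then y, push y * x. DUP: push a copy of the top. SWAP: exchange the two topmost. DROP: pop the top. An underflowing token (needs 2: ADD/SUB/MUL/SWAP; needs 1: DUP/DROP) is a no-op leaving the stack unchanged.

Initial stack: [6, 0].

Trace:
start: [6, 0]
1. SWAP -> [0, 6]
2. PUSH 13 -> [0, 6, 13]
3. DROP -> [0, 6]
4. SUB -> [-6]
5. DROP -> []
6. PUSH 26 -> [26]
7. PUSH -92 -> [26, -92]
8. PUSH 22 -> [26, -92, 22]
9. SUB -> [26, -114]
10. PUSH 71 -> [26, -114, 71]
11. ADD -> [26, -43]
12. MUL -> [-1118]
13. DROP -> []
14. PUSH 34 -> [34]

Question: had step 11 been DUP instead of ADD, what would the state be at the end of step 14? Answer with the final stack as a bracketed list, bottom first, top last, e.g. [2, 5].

[26, -114, 34]

(re-executing from step 11 with the substitution; state before step 11: [26, -114, 71])
11. DUP -> [26, -114, 71, 71]
12. MUL -> [26, -114, 5041]
13. DROP -> [26, -114]
14. PUSH 34 -> [26, -114, 34]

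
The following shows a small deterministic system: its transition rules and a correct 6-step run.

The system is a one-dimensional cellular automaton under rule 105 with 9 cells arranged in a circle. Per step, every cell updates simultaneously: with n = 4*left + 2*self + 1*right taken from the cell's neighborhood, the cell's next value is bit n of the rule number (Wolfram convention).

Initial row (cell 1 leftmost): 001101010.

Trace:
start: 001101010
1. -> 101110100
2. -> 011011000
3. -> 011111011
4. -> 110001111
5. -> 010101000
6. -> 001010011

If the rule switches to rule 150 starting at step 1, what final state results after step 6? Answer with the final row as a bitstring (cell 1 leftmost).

(re-executing steps 1..6 under rule 150; state before step 1: 001101010)
1. -> 010001011
2. -> 011011000
3. -> 100000100
4. -> 110001111
5. -> 101010111
6. -> 001010011

001010011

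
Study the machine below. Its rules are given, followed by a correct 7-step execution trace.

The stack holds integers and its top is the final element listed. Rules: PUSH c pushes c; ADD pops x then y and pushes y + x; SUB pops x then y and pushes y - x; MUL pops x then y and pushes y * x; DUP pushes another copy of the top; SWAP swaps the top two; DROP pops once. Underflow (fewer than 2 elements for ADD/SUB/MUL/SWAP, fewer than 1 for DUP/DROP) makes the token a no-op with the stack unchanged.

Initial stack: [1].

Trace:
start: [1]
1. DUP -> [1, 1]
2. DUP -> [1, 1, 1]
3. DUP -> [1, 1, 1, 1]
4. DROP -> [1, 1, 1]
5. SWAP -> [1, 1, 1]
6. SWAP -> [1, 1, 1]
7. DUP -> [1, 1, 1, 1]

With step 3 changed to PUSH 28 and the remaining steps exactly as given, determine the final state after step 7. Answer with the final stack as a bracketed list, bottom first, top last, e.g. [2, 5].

(re-executing from step 3 with the substitution; state before step 3: [1, 1, 1])
3. PUSH 28 -> [1, 1, 1, 28]
4. DROP -> [1, 1, 1]
5. SWAP -> [1, 1, 1]
6. SWAP -> [1, 1, 1]
7. DUP -> [1, 1, 1, 1]

[1, 1, 1, 1]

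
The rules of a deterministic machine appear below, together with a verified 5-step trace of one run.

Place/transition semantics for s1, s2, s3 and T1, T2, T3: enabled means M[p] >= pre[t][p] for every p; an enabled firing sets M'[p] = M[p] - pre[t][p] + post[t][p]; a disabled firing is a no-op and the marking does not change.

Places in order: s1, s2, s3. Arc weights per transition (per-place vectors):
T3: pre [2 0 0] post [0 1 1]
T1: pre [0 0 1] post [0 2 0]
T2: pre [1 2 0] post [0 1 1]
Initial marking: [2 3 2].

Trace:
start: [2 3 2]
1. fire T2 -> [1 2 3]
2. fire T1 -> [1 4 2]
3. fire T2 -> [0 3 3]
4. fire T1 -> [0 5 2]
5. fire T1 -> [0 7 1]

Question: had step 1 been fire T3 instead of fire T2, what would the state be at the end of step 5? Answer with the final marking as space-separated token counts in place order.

(re-executing from step 1 with the substitution; state before step 1: [2 3 2])
1. fire T3 -> [0 4 3]
2. fire T1 -> [0 6 2]
3. fire T2 -> [0 6 2]
4. fire T1 -> [0 8 1]
5. fire T1 -> [0 10 0]

0 10 0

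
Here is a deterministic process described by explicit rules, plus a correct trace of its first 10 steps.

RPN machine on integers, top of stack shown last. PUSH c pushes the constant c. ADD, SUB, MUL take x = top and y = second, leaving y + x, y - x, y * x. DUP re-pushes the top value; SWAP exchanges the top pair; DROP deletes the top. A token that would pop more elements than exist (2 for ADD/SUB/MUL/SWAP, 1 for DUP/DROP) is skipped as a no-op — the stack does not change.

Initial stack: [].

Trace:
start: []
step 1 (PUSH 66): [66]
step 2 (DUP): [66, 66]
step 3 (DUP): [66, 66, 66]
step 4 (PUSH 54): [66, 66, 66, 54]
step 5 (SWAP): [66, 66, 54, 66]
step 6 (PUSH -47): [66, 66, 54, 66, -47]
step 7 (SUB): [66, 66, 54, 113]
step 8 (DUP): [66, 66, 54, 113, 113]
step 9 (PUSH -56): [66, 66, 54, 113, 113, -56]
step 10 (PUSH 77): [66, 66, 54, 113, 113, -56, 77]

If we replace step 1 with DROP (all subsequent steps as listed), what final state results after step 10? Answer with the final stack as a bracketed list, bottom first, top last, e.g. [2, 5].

[101, 101, -56, 77]

(re-executing from step 1 with the substitution; state before step 1: [])
step 1 (DROP): []
step 2 (DUP): []
step 3 (DUP): []
step 4 (PUSH 54): [54]
step 5 (SWAP): [54]
step 6 (PUSH -47): [54, -47]
step 7 (SUB): [101]
step 8 (DUP): [101, 101]
step 9 (PUSH -56): [101, 101, -56]
step 10 (PUSH 77): [101, 101, -56, 77]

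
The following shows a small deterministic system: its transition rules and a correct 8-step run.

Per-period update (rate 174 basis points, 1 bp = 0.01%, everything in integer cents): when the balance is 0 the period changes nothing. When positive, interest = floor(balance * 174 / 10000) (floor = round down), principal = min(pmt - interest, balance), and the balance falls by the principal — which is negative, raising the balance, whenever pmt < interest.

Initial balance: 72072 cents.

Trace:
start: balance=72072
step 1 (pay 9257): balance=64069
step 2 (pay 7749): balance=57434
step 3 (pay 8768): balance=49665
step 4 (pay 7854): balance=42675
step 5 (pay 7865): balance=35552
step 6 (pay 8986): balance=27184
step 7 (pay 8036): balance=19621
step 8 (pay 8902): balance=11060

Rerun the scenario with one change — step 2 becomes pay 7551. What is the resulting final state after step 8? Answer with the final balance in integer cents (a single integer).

(re-executing from step 2 with the substitution; state before step 2: balance=64069)
step 2 (pay 7551): balance=57632
step 3 (pay 8768): balance=49866
step 4 (pay 7854): balance=42879
step 5 (pay 7865): balance=35760
step 6 (pay 8986): balance=27396
step 7 (pay 8036): balance=19836
step 8 (pay 8902): balance=11279

11279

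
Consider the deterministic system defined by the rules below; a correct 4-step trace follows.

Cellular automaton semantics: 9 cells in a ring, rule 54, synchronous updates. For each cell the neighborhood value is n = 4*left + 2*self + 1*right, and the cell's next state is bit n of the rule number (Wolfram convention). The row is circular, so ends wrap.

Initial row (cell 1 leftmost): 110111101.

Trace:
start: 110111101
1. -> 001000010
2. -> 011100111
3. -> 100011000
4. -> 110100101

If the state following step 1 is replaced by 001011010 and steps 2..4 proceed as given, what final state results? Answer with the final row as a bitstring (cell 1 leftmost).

110100101

state after step 1 := 001011010
2. -> 011100111
3. -> 100011000
4. -> 110100101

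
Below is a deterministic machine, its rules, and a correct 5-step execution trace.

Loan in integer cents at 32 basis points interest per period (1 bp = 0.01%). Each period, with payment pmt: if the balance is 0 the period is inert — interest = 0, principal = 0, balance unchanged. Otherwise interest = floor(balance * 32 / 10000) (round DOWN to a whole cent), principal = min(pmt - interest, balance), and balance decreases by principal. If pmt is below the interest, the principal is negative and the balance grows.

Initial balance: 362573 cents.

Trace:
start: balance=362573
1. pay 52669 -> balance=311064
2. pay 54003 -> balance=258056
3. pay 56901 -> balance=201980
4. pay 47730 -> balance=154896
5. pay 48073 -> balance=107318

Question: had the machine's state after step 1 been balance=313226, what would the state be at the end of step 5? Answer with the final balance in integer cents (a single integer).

state after step 1 := balance=313226
2. pay 54003 -> balance=260225
3. pay 56901 -> balance=204156
4. pay 47730 -> balance=157079
5. pay 48073 -> balance=109508

109508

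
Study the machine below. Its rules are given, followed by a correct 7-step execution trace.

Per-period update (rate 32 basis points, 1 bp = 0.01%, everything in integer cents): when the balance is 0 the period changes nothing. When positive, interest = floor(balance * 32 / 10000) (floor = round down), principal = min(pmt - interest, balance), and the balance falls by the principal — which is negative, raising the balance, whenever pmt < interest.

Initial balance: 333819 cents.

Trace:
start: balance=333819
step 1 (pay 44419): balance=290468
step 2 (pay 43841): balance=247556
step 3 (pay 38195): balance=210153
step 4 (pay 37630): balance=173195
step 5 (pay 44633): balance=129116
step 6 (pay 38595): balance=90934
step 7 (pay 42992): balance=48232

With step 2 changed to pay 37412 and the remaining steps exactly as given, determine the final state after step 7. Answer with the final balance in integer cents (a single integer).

(re-executing from step 2 with the substitution; state before step 2: balance=290468)
step 2 (pay 37412): balance=253985
step 3 (pay 38195): balance=216602
step 4 (pay 37630): balance=179665
step 5 (pay 44633): balance=135606
step 6 (pay 38595): balance=97444
step 7 (pay 42992): balance=54763

54763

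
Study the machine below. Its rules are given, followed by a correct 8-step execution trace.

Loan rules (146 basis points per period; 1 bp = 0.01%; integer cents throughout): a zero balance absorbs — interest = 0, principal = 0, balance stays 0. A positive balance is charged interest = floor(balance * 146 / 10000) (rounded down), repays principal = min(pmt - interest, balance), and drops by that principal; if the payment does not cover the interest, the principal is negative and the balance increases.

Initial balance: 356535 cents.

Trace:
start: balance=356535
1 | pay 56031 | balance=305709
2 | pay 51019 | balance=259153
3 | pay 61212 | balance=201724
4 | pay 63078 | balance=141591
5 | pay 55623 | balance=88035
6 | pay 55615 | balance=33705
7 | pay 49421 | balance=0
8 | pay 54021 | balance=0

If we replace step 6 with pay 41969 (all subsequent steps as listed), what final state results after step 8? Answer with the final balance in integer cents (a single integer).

0

(re-executing from step 6 with the substitution; state before step 6: balance=88035)
6 | pay 41969 | balance=47351
7 | pay 49421 | balance=0
8 | pay 54021 | balance=0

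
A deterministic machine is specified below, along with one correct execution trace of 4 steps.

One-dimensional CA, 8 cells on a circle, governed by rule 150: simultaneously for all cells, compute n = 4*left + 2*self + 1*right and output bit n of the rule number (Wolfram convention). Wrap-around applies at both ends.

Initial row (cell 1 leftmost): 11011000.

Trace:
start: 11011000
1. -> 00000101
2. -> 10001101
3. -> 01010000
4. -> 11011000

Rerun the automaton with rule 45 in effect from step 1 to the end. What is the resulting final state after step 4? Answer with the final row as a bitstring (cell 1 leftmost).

(re-executing steps 1..4 under rule 45; state before step 1: 11011000)
1. -> 10110010
2. -> 11100011
3. -> 00001010
4. -> 11101110

11101110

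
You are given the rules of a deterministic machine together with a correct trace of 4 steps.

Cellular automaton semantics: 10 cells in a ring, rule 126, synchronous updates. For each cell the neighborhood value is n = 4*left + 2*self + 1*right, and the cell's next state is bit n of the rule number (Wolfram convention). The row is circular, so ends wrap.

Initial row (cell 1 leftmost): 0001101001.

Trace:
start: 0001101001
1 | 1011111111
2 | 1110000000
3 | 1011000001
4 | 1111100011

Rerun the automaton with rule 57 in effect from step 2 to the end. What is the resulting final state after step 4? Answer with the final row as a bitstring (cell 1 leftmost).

1011000000

(re-executing steps 2..4 under rule 57; state before step 2: 1011111111)
2 | 0110000000
3 | 0101111111
4 | 1011000000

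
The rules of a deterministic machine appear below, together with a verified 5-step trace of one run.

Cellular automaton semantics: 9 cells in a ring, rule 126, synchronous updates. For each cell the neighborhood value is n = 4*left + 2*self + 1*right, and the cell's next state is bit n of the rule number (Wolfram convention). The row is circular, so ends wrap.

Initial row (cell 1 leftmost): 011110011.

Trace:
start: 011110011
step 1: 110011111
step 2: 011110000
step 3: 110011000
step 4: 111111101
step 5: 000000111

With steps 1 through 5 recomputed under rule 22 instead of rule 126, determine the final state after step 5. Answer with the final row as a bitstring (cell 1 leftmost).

101100001

(re-executing steps 1..5 under rule 22; state before step 1: 011110011)
step 1: 000001100
step 2: 000010010
step 3: 000111111
step 4: 101000000
step 5: 101100001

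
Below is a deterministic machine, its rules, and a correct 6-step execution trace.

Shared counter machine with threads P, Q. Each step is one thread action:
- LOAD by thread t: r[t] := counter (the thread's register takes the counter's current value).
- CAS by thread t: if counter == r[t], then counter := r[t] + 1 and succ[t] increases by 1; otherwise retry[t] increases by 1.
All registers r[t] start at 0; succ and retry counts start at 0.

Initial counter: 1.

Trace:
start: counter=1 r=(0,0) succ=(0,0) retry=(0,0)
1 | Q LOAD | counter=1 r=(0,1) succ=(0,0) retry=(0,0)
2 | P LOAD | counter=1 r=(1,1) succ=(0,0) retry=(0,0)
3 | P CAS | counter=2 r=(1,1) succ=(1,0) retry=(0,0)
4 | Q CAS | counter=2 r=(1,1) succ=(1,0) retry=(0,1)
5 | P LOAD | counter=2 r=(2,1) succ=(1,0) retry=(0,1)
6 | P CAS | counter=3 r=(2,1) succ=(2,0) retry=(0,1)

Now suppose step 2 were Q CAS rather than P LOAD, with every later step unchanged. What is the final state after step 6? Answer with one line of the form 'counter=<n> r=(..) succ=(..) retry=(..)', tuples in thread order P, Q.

counter=3 r=(2,1) succ=(1,1) retry=(1,1)

(re-executing from step 2 with the substitution; state before step 2: counter=1 r=(0,1) succ=(0,0) retry=(0,0))
2 | Q CAS | counter=2 r=(0,1) succ=(0,1) retry=(0,0)
3 | P CAS | counter=2 r=(0,1) succ=(0,1) retry=(1,0)
4 | Q CAS | counter=2 r=(0,1) succ=(0,1) retry=(1,1)
5 | P LOAD | counter=2 r=(2,1) succ=(0,1) retry=(1,1)
6 | P CAS | counter=3 r=(2,1) succ=(1,1) retry=(1,1)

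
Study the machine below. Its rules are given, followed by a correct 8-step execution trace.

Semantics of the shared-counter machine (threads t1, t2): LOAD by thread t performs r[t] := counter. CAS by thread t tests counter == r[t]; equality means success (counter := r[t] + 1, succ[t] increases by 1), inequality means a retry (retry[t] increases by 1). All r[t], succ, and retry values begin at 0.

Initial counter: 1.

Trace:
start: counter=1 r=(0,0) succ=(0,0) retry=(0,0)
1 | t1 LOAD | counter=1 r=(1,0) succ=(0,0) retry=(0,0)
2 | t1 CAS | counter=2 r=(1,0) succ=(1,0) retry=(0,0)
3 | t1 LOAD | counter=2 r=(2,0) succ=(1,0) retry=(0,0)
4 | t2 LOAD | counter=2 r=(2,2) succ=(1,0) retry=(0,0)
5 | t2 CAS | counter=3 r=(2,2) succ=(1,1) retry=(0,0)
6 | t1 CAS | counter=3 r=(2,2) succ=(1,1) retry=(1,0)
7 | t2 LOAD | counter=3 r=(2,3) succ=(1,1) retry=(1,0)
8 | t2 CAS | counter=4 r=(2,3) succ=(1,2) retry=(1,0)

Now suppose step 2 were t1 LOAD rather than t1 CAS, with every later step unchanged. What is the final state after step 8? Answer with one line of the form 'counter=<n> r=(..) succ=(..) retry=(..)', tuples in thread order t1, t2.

(re-executing from step 2 with the substitution; state before step 2: counter=1 r=(1,0) succ=(0,0) retry=(0,0))
2 | t1 LOAD | counter=1 r=(1,0) succ=(0,0) retry=(0,0)
3 | t1 LOAD | counter=1 r=(1,0) succ=(0,0) retry=(0,0)
4 | t2 LOAD | counter=1 r=(1,1) succ=(0,0) retry=(0,0)
5 | t2 CAS | counter=2 r=(1,1) succ=(0,1) retry=(0,0)
6 | t1 CAS | counter=2 r=(1,1) succ=(0,1) retry=(1,0)
7 | t2 LOAD | counter=2 r=(1,2) succ=(0,1) retry=(1,0)
8 | t2 CAS | counter=3 r=(1,2) succ=(0,2) retry=(1,0)

counter=3 r=(1,2) succ=(0,2) retry=(1,0)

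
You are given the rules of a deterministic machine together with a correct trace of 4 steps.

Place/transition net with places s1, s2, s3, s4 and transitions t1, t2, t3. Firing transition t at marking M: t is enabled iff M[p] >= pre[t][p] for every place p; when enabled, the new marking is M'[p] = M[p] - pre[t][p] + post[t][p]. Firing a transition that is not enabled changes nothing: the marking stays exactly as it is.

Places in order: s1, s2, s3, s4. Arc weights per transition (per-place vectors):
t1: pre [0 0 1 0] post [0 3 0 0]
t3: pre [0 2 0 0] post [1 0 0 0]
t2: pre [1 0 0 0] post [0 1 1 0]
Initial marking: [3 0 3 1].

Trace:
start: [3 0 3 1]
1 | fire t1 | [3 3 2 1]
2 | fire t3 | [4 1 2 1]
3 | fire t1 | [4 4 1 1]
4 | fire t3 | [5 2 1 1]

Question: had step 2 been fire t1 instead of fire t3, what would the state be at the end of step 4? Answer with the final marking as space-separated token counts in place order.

(re-executing from step 2 with the substitution; state before step 2: [3 3 2 1])
2 | fire t1 | [3 6 1 1]
3 | fire t1 | [3 9 0 1]
4 | fire t3 | [4 7 0 1]

4 7 0 1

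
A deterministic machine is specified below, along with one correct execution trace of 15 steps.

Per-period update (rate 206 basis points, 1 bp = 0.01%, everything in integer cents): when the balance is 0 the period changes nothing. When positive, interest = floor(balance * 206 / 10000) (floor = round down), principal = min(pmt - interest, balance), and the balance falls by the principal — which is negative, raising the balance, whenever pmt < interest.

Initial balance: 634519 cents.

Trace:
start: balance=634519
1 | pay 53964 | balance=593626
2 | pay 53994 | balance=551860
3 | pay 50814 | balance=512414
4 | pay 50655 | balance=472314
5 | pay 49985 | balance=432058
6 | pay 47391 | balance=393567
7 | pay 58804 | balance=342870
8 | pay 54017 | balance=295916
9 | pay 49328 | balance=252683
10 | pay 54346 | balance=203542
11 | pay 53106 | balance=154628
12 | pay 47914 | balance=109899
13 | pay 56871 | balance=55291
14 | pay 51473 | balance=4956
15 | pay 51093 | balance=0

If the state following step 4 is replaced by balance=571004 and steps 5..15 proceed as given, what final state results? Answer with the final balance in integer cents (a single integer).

state after step 4 := balance=571004
5 | pay 49985 | balance=532781
6 | pay 47391 | balance=496365
7 | pay 58804 | balance=447786
8 | pay 54017 | balance=402993
9 | pay 49328 | balance=361966
10 | pay 54346 | balance=315076
11 | pay 53106 | balance=268460
12 | pay 47914 | balance=226076
13 | pay 56871 | balance=173862
14 | pay 51473 | balance=125970
15 | pay 51093 | balance=77471

77471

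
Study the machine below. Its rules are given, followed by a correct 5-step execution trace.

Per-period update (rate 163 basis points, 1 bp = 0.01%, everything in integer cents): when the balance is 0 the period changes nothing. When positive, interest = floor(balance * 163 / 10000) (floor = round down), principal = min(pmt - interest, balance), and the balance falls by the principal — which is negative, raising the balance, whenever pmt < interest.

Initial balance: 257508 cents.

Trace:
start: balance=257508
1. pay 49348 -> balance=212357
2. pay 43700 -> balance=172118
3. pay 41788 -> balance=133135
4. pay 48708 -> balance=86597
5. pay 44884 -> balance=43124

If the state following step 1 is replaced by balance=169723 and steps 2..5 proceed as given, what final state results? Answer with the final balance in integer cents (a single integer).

0

state after step 1 := balance=169723
2. pay 43700 -> balance=128789
3. pay 41788 -> balance=89100
4. pay 48708 -> balance=41844
5. pay 44884 -> balance=0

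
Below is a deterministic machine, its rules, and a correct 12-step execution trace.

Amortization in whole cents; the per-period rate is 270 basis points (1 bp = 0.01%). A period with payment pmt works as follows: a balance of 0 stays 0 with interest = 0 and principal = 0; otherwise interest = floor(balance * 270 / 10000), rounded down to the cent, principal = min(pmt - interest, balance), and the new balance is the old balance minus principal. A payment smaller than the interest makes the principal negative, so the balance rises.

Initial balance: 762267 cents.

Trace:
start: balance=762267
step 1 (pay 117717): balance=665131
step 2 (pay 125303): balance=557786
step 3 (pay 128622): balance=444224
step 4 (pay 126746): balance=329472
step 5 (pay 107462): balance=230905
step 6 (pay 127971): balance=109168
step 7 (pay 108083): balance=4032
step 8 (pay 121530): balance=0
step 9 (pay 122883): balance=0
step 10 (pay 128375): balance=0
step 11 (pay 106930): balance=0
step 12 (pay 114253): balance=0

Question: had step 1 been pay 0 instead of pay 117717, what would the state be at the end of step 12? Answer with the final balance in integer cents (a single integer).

0

(re-executing from step 1 with the substitution; state before step 1: balance=762267)
step 1 (pay 0): balance=782848
step 2 (pay 125303): balance=678681
step 3 (pay 128622): balance=568383
step 4 (pay 126746): balance=456983
step 5 (pay 107462): balance=361859
step 6 (pay 127971): balance=243658
step 7 (pay 108083): balance=142153
step 8 (pay 121530): balance=24461
step 9 (pay 122883): balance=0
step 10 (pay 128375): balance=0
step 11 (pay 106930): balance=0
step 12 (pay 114253): balance=0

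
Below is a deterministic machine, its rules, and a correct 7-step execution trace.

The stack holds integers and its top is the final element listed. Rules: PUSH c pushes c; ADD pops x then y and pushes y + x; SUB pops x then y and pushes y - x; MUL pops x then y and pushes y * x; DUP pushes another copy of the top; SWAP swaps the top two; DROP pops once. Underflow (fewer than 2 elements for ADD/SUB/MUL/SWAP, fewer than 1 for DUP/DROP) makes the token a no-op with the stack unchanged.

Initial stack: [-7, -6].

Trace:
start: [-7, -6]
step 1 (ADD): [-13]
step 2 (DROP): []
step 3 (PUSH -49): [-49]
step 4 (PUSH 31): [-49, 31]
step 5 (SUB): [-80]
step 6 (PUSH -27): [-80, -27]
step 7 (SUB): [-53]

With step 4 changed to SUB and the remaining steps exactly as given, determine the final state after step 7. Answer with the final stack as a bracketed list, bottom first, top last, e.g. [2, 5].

(re-executing from step 4 with the substitution; state before step 4: [-49])
step 4 (SUB): [-49]
step 5 (SUB): [-49]
step 6 (PUSH -27): [-49, -27]
step 7 (SUB): [-22]

[-22]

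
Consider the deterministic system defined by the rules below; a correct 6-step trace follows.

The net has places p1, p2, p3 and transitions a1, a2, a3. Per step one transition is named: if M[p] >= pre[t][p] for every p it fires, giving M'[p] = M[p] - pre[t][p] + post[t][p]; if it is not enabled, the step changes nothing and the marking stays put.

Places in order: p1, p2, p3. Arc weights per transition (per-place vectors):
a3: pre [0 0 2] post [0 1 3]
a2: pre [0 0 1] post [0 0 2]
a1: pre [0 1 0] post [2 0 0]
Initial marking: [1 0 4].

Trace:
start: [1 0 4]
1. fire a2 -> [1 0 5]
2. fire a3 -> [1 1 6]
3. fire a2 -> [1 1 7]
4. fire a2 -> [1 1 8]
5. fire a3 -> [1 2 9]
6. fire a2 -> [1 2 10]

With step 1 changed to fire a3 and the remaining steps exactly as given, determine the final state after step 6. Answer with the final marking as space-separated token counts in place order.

1 3 10

(re-executing from step 1 with the substitution; state before step 1: [1 0 4])
1. fire a3 -> [1 1 5]
2. fire a3 -> [1 2 6]
3. fire a2 -> [1 2 7]
4. fire a2 -> [1 2 8]
5. fire a3 -> [1 3 9]
6. fire a2 -> [1 3 10]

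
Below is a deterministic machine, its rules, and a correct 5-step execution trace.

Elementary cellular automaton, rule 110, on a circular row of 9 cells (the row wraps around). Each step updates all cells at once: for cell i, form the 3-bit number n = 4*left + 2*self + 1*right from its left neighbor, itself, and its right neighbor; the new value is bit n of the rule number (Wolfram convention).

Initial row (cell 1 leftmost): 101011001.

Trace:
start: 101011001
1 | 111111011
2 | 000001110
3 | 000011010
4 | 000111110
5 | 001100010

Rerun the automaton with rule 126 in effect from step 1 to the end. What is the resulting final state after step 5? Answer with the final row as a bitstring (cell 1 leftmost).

(re-executing steps 1..5 under rule 126; state before step 1: 101011001)
1 | 111111111
2 | 000000000
3 | 000000000
4 | 000000000
5 | 000000000

000000000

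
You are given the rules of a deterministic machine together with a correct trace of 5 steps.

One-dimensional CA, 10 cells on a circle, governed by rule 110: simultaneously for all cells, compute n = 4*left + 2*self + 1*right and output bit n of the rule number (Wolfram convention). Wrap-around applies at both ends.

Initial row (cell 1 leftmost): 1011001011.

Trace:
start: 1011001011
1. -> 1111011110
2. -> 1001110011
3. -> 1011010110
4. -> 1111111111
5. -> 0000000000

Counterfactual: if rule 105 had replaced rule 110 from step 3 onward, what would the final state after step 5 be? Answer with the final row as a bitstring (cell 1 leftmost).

0110001100

(re-executing steps 3..5 under rule 105; state before step 3: 1001110011)
3. -> 1001010010
4. -> 0000100001
5. -> 0110001100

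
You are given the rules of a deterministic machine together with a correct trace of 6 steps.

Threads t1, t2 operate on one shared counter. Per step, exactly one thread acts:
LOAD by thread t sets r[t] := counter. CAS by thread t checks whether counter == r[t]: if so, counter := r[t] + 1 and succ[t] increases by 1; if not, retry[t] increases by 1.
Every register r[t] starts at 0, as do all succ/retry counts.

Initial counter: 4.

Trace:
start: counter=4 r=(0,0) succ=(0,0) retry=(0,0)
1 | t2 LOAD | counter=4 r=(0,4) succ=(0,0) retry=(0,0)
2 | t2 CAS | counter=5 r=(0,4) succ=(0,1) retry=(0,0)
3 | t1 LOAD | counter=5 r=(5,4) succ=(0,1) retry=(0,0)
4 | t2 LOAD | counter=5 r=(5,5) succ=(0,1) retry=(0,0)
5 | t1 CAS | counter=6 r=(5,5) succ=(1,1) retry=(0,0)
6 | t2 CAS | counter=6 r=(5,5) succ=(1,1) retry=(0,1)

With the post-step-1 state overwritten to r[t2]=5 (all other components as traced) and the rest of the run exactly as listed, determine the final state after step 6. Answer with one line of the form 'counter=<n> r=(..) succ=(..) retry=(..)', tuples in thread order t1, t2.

state after step 1 := counter=4 r=(0,5) succ=(0,0) retry=(0,0)
2 | t2 CAS | counter=4 r=(0,5) succ=(0,0) retry=(0,1)
3 | t1 LOAD | counter=4 r=(4,5) succ=(0,0) retry=(0,1)
4 | t2 LOAD | counter=4 r=(4,4) succ=(0,0) retry=(0,1)
5 | t1 CAS | counter=5 r=(4,4) succ=(1,0) retry=(0,1)
6 | t2 CAS | counter=5 r=(4,4) succ=(1,0) retry=(0,2)

counter=5 r=(4,4) succ=(1,0) retry=(0,2)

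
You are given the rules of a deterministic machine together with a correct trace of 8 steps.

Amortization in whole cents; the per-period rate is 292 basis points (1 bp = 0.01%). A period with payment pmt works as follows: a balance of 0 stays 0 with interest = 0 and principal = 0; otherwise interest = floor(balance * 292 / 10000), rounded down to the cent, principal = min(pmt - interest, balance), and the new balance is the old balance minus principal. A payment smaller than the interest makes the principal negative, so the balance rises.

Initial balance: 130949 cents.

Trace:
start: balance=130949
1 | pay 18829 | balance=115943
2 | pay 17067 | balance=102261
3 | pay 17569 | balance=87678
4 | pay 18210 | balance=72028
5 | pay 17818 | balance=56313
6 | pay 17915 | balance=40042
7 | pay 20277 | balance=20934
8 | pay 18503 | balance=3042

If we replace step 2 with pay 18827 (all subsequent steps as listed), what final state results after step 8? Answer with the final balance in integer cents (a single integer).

948

(re-executing from step 2 with the substitution; state before step 2: balance=115943)
2 | pay 18827 | balance=100501
3 | pay 17569 | balance=85866
4 | pay 18210 | balance=70163
5 | pay 17818 | balance=54393
6 | pay 17915 | balance=38066
7 | pay 20277 | balance=18900
8 | pay 18503 | balance=948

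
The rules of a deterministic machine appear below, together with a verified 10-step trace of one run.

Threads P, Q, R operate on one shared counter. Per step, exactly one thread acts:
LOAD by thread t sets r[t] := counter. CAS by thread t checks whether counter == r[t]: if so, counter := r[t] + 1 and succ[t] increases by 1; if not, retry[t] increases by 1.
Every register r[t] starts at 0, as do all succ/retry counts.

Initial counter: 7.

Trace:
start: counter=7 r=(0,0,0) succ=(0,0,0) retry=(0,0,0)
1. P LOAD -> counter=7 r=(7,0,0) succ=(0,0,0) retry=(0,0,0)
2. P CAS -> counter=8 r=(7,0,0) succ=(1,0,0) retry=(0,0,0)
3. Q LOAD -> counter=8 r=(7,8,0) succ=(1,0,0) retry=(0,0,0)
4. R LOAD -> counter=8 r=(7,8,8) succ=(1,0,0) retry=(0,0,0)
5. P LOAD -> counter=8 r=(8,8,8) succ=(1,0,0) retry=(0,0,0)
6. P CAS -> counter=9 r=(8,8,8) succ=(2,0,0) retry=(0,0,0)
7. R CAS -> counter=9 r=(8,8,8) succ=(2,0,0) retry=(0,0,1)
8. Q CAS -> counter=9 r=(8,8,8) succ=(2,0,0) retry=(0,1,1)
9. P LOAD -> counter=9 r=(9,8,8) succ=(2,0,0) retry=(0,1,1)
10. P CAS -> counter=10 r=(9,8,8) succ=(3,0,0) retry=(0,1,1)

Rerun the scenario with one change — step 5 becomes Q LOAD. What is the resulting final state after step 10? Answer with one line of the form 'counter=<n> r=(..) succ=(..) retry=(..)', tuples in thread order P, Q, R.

counter=10 r=(9,8,8) succ=(2,0,1) retry=(1,1,0)

(re-executing from step 5 with the substitution; state before step 5: counter=8 r=(7,8,8) succ=(1,0,0) retry=(0,0,0))
5. Q LOAD -> counter=8 r=(7,8,8) succ=(1,0,0) retry=(0,0,0)
6. P CAS -> counter=8 r=(7,8,8) succ=(1,0,0) retry=(1,0,0)
7. R CAS -> counter=9 r=(7,8,8) succ=(1,0,1) retry=(1,0,0)
8. Q CAS -> counter=9 r=(7,8,8) succ=(1,0,1) retry=(1,1,0)
9. P LOAD -> counter=9 r=(9,8,8) succ=(1,0,1) retry=(1,1,0)
10. P CAS -> counter=10 r=(9,8,8) succ=(2,0,1) retry=(1,1,0)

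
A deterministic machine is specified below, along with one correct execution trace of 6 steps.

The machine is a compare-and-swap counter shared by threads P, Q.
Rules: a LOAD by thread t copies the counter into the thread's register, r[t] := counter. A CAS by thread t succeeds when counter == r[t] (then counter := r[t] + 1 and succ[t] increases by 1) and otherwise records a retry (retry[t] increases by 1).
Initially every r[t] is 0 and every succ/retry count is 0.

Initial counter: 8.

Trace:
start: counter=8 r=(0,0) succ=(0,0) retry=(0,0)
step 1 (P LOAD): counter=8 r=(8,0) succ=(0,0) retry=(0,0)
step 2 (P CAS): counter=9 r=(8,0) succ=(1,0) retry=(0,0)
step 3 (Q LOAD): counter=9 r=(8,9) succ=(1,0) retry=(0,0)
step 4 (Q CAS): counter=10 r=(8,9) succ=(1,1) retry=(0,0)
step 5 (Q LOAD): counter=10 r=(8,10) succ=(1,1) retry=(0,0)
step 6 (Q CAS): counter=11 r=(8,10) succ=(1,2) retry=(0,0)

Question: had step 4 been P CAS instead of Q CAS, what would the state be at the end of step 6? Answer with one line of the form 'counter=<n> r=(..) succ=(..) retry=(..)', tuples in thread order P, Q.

(re-executing from step 4 with the substitution; state before step 4: counter=9 r=(8,9) succ=(1,0) retry=(0,0))
step 4 (P CAS): counter=9 r=(8,9) succ=(1,0) retry=(1,0)
step 5 (Q LOAD): counter=9 r=(8,9) succ=(1,0) retry=(1,0)
step 6 (Q CAS): counter=10 r=(8,9) succ=(1,1) retry=(1,0)

counter=10 r=(8,9) succ=(1,1) retry=(1,0)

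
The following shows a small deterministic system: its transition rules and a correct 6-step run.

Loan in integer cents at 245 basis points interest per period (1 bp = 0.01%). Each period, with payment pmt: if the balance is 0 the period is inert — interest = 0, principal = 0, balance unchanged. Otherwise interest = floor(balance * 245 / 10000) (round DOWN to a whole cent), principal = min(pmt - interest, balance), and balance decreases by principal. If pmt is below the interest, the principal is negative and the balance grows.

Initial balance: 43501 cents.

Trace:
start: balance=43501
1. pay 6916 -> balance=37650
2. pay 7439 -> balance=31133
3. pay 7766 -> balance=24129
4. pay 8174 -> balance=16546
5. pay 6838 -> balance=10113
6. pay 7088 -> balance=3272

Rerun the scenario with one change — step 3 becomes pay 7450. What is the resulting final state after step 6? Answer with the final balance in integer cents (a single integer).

(re-executing from step 3 with the substitution; state before step 3: balance=31133)
3. pay 7450 -> balance=24445
4. pay 8174 -> balance=16869
5. pay 6838 -> balance=10444
6. pay 7088 -> balance=3611

3611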